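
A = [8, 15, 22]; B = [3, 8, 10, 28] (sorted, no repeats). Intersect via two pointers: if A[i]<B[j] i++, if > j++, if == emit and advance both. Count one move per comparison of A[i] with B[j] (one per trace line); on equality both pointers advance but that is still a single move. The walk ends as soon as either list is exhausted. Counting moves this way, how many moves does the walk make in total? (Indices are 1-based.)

[i=1,j=1] 8>3 → j++
[i=1,j=2] 8==8 emit → i++,j++
[i=2,j=3] 15>10 → j++
[i=2,j=4] 15<28 → i++
[i=3,j=4] 22<28 → i++

5 moves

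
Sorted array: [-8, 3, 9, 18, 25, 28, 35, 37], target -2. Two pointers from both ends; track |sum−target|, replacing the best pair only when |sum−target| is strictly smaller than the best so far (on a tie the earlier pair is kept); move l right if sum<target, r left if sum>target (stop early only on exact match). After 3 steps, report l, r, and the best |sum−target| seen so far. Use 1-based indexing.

l=1, r=5, best |Δ|=22

l=1 r=8: -8+37=29 d=31 *, r--
l=1 r=7: -8+35=27 d=29 *, r--
l=1 r=6: -8+28=20 d=22 *, r--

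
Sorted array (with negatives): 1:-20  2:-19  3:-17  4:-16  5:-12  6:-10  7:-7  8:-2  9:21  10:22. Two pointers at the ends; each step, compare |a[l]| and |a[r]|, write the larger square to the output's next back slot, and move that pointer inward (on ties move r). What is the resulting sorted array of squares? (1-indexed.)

[4, 49, 100, 144, 256, 289, 361, 400, 441, 484]

l=1 r=10: |-20|<=|22| out[10]=484, r--
l=1 r=9: |-20|<=|21| out[9]=441, r--
l=1 r=8: |-20|>|-2| out[8]=400, l++
l=2 r=8: |-19|>|-2| out[7]=361, l++
l=3 r=8: |-17|>|-2| out[6]=289, l++
l=4 r=8: |-16|>|-2| out[5]=256, l++
l=5 r=8: |-12|>|-2| out[4]=144, l++
l=6 r=8: |-10|>|-2| out[3]=100, l++
l=7 r=8: |-7|>|-2| out[2]=49, l++
l=8 r=8: |-2|<=|-2| out[1]=4, r--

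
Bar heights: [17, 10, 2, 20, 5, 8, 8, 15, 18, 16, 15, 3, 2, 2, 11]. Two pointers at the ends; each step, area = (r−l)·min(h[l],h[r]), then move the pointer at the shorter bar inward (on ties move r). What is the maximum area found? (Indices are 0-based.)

max area = 154

[0,14] min(17,11)*14=154 best=154 * → r--
[0,13] min(17,2)*13=26 best=154 → r--
[0,12] min(17,2)*12=24 best=154 → r--
[0,11] min(17,3)*11=33 best=154 → r--
[0,10] min(17,15)*10=150 best=154 → r--
[0,9] min(17,16)*9=144 best=154 → r--
[0,8] min(17,18)*8=136 best=154 → l++
[1,8] min(10,18)*7=70 best=154 → l++
[2,8] min(2,18)*6=12 best=154 → l++
[3,8] min(20,18)*5=90 best=154 → r--
[3,7] min(20,15)*4=60 best=154 → r--
[3,6] min(20,8)*3=24 best=154 → r--
[3,5] min(20,8)*2=16 best=154 → r--
[3,4] min(20,5)*1=5 best=154 → r--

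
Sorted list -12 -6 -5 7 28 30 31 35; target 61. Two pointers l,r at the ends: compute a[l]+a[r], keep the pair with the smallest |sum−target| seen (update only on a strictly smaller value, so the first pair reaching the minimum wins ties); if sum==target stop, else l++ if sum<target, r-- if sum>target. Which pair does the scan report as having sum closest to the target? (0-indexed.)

l=0 r=7: -12+35=23 d=38 *, l++
l=1 r=7: -6+35=29 d=32 *, l++
l=2 r=7: -5+35=30 d=31 *, l++
l=3 r=7: 7+35=42 d=19 *, l++
l=4 r=7: 28+35=63 d=2 *, r--
l=4 r=6: 28+31=59 d=2, l++
l=5 r=6: 30+31=61 d=0 *, stop

pair (30, 31) with sum 61 (|Δ|=0)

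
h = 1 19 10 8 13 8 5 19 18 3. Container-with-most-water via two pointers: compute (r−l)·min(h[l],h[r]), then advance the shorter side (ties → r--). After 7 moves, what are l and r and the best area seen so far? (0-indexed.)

l=1, r=3, best area=126

[0,9] min(1,3)*9=9 best=9 * → l++
[1,9] min(19,3)*8=24 best=24 * → r--
[1,8] min(19,18)*7=126 best=126 * → r--
[1,7] min(19,19)*6=114 best=126 → r--
[1,6] min(19,5)*5=25 best=126 → r--
[1,5] min(19,8)*4=32 best=126 → r--
[1,4] min(19,13)*3=39 best=126 → r--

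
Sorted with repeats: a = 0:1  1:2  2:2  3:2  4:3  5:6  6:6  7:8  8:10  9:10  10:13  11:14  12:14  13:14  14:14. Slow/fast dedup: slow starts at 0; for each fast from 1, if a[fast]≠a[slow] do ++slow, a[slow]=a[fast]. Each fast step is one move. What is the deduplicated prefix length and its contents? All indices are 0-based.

(s=0,f=1) a[fast]=2≠a[slow]=1 write a[1]=2 → slow++,fast++
(s=1,f=2) a[fast]=2=a[slow] dup → fast++
(s=1,f=3) a[fast]=2=a[slow] dup → fast++
(s=1,f=4) a[fast]=3≠a[slow]=2 write a[2]=3 → slow++,fast++
(s=2,f=5) a[fast]=6≠a[slow]=3 write a[3]=6 → slow++,fast++
(s=3,f=6) a[fast]=6=a[slow] dup → fast++
(s=3,f=7) a[fast]=8≠a[slow]=6 write a[4]=8 → slow++,fast++
(s=4,f=8) a[fast]=10≠a[slow]=8 write a[5]=10 → slow++,fast++
(s=5,f=9) a[fast]=10=a[slow] dup → fast++
(s=5,f=10) a[fast]=13≠a[slow]=10 write a[6]=13 → slow++,fast++
(s=6,f=11) a[fast]=14≠a[slow]=13 write a[7]=14 → slow++,fast++
(s=7,f=12) a[fast]=14=a[slow] dup → fast++
(s=7,f=13) a[fast]=14=a[slow] dup → fast++
(s=7,f=14) a[fast]=14=a[slow] dup → fast++

length 8; prefix = [1, 2, 3, 6, 8, 10, 13, 14]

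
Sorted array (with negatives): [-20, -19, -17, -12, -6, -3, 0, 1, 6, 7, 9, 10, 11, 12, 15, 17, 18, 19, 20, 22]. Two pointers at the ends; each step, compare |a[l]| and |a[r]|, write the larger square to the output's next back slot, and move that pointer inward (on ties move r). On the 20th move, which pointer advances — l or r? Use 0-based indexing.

r

l=0 r=19: |-20|<=|22| out[19]=484, r--
l=0 r=18: |-20|<=|20| out[18]=400, r--
l=0 r=17: |-20|>|19| out[17]=400, l++
l=1 r=17: |-19|<=|19| out[16]=361, r--
l=1 r=16: |-19|>|18| out[15]=361, l++
l=2 r=16: |-17|<=|18| out[14]=324, r--
l=2 r=15: |-17|<=|17| out[13]=289, r--
l=2 r=14: |-17|>|15| out[12]=289, l++
l=3 r=14: |-12|<=|15| out[11]=225, r--
l=3 r=13: |-12|<=|12| out[10]=144, r--
l=3 r=12: |-12|>|11| out[9]=144, l++
l=4 r=12: |-6|<=|11| out[8]=121, r--
l=4 r=11: |-6|<=|10| out[7]=100, r--
l=4 r=10: |-6|<=|9| out[6]=81, r--
l=4 r=9: |-6|<=|7| out[5]=49, r--
l=4 r=8: |-6|<=|6| out[4]=36, r--
l=4 r=7: |-6|>|1| out[3]=36, l++
l=5 r=7: |-3|>|1| out[2]=9, l++
l=6 r=7: |0|<=|1| out[1]=1, r--
l=6 r=6: |0|<=|0| out[0]=0, r--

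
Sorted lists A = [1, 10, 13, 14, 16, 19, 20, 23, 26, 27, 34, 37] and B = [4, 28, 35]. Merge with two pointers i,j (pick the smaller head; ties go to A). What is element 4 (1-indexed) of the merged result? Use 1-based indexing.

i=1 j=1: A[i]=1<=B[j]=4 take 1, i++
i=2 j=1: A[i]=10>B[j]=4 take 4, j++
i=2 j=2: A[i]=10<=B[j]=28 take 10, i++
i=3 j=2: A[i]=13<=B[j]=28 take 13, i++
i=4 j=2: A[i]=14<=B[j]=28 take 14, i++
i=5 j=2: A[i]=16<=B[j]=28 take 16, i++
i=6 j=2: A[i]=19<=B[j]=28 take 19, i++
i=7 j=2: A[i]=20<=B[j]=28 take 20, i++
i=8 j=2: A[i]=23<=B[j]=28 take 23, i++
i=9 j=2: A[i]=26<=B[j]=28 take 26, i++
i=10 j=2: A[i]=27<=B[j]=28 take 27, i++
i=11 j=2: A[i]=34>B[j]=28 take 28, j++
i=11 j=3: A[i]=34<=B[j]=35 take 34, i++
i=12 j=3: A[i]=37>B[j]=35 take 35, j++
i=12 j=4: B done, take A[i]=37, i++

merged[4] = 13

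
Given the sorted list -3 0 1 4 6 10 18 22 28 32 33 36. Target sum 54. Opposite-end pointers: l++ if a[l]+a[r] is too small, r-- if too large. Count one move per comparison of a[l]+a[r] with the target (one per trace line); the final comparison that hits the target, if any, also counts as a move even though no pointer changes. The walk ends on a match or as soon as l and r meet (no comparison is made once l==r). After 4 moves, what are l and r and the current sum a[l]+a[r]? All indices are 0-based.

l=4, r=11, sum=42

l=0 r=11: -3+36=33 <54, l++
l=1 r=11: 0+36=36 <54, l++
l=2 r=11: 1+36=37 <54, l++
l=3 r=11: 4+36=40 <54, l++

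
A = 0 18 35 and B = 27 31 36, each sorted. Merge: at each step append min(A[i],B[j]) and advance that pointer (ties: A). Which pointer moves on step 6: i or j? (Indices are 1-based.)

j

[i=1,j=1] A[i]=0<=B[j]=27 take 0 → i++
[i=2,j=1] A[i]=18<=B[j]=27 take 18 → i++
[i=3,j=1] A[i]=35>B[j]=27 take 27 → j++
[i=3,j=2] A[i]=35>B[j]=31 take 31 → j++
[i=3,j=3] A[i]=35<=B[j]=36 take 35 → i++
[i=4,j=3] A done, take B[j]=36 → j++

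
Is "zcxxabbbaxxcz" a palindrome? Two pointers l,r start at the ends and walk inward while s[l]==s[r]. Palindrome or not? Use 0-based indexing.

l=0 r=12: 'z'=='z', l++,r--
l=1 r=11: 'c'=='c', l++,r--
l=2 r=10: 'x'=='x', l++,r--
l=3 r=9: 'x'=='x', l++,r--
l=4 r=8: 'a'=='a', l++,r--
l=5 r=7: 'b'=='b', l++,r--

palindrome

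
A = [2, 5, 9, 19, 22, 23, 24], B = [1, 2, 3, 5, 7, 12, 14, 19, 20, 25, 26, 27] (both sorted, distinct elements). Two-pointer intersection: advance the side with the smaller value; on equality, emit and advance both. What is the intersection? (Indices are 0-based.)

[i=0,j=0] 2>1 → j++
[i=0,j=1] 2==2 emit → i++,j++
[i=1,j=2] 5>3 → j++
[i=1,j=3] 5==5 emit → i++,j++
[i=2,j=4] 9>7 → j++
[i=2,j=5] 9<12 → i++
[i=3,j=5] 19>12 → j++
[i=3,j=6] 19>14 → j++
[i=3,j=7] 19==19 emit → i++,j++
[i=4,j=8] 22>20 → j++
[i=4,j=9] 22<25 → i++
[i=5,j=9] 23<25 → i++
[i=6,j=9] 24<25 → i++

intersection = [2, 5, 19]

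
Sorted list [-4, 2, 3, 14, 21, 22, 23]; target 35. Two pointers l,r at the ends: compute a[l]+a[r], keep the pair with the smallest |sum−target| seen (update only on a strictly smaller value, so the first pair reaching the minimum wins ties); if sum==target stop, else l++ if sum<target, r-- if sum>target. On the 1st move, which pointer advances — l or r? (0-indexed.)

[0,6] -4+23=19 d=16 * → l++

l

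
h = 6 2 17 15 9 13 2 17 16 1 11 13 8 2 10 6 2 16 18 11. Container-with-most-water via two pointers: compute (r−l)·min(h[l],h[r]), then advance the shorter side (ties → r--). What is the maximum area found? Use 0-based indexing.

max area = 272

l=0 r=19: min(6,11)*19=114 best=114 *, l++
l=1 r=19: min(2,11)*18=36 best=114, l++
l=2 r=19: min(17,11)*17=187 best=187 *, r--
l=2 r=18: min(17,18)*16=272 best=272 *, l++
l=3 r=18: min(15,18)*15=225 best=272, l++
l=4 r=18: min(9,18)*14=126 best=272, l++
l=5 r=18: min(13,18)*13=169 best=272, l++
l=6 r=18: min(2,18)*12=24 best=272, l++
l=7 r=18: min(17,18)*11=187 best=272, l++
l=8 r=18: min(16,18)*10=160 best=272, l++
l=9 r=18: min(1,18)*9=9 best=272, l++
l=10 r=18: min(11,18)*8=88 best=272, l++
l=11 r=18: min(13,18)*7=91 best=272, l++
l=12 r=18: min(8,18)*6=48 best=272, l++
l=13 r=18: min(2,18)*5=10 best=272, l++
l=14 r=18: min(10,18)*4=40 best=272, l++
l=15 r=18: min(6,18)*3=18 best=272, l++
l=16 r=18: min(2,18)*2=4 best=272, l++
l=17 r=18: min(16,18)*1=16 best=272, l++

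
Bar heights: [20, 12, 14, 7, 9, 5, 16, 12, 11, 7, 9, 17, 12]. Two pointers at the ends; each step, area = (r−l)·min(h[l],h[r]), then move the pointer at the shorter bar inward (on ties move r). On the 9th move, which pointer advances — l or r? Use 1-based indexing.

r

l=1 r=13: min(20,12)*12=144 best=144 *, r--
l=1 r=12: min(20,17)*11=187 best=187 *, r--
l=1 r=11: min(20,9)*10=90 best=187, r--
l=1 r=10: min(20,7)*9=63 best=187, r--
l=1 r=9: min(20,11)*8=88 best=187, r--
l=1 r=8: min(20,12)*7=84 best=187, r--
l=1 r=7: min(20,16)*6=96 best=187, r--
l=1 r=6: min(20,5)*5=25 best=187, r--
l=1 r=5: min(20,9)*4=36 best=187, r--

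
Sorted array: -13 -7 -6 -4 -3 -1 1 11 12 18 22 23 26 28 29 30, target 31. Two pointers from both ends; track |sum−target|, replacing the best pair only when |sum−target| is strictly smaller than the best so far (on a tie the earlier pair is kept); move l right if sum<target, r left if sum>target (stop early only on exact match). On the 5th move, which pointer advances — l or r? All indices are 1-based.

l

l=1 r=16: -13+30=17 d=14 *, l++
l=2 r=16: -7+30=23 d=8 *, l++
l=3 r=16: -6+30=24 d=7 *, l++
l=4 r=16: -4+30=26 d=5 *, l++
l=5 r=16: -3+30=27 d=4 *, l++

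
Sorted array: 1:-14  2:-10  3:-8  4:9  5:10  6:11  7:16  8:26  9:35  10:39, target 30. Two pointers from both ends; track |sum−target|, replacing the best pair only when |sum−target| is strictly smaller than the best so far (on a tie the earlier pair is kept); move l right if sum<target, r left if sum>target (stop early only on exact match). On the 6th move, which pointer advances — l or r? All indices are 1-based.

r

l=1 r=10: -14+39=25 d=5 *, l++
l=2 r=10: -10+39=29 d=1 *, l++
l=3 r=10: -8+39=31 d=1, r--
l=3 r=9: -8+35=27 d=3, l++
l=4 r=9: 9+35=44 d=14, r--
l=4 r=8: 9+26=35 d=5, r--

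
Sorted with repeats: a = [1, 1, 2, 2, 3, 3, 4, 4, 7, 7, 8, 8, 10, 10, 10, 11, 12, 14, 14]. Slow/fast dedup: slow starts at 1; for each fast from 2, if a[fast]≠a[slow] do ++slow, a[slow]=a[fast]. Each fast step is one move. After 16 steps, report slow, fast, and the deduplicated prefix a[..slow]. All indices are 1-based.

slow=1 fast=2: a[fast]=1=a[slow] dup, fast++
slow=1 fast=3: a[fast]=2≠a[slow]=1 write a[2]=2, slow++,fast++
slow=2 fast=4: a[fast]=2=a[slow] dup, fast++
slow=2 fast=5: a[fast]=3≠a[slow]=2 write a[3]=3, slow++,fast++
slow=3 fast=6: a[fast]=3=a[slow] dup, fast++
slow=3 fast=7: a[fast]=4≠a[slow]=3 write a[4]=4, slow++,fast++
slow=4 fast=8: a[fast]=4=a[slow] dup, fast++
slow=4 fast=9: a[fast]=7≠a[slow]=4 write a[5]=7, slow++,fast++
slow=5 fast=10: a[fast]=7=a[slow] dup, fast++
slow=5 fast=11: a[fast]=8≠a[slow]=7 write a[6]=8, slow++,fast++
slow=6 fast=12: a[fast]=8=a[slow] dup, fast++
slow=6 fast=13: a[fast]=10≠a[slow]=8 write a[7]=10, slow++,fast++
slow=7 fast=14: a[fast]=10=a[slow] dup, fast++
slow=7 fast=15: a[fast]=10=a[slow] dup, fast++
slow=7 fast=16: a[fast]=11≠a[slow]=10 write a[8]=11, slow++,fast++
slow=8 fast=17: a[fast]=12≠a[slow]=11 write a[9]=12, slow++,fast++

slow=9, fast=18, prefix=[1, 2, 3, 4, 7, 8, 10, 11, 12]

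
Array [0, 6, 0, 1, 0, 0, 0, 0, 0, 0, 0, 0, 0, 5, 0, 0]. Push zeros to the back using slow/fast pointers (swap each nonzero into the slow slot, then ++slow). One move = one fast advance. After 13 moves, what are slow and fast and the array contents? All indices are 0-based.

(s=0,f=0) a[fast]=0 → fast++
(s=0,f=1) a[fast]=6≠0 swap→a[0]=6 → slow++,fast++
(s=1,f=2) a[fast]=0 → fast++
(s=1,f=3) a[fast]=1≠0 swap→a[1]=1 → slow++,fast++
(s=2,f=4) a[fast]=0 → fast++
(s=2,f=5) a[fast]=0 → fast++
(s=2,f=6) a[fast]=0 → fast++
(s=2,f=7) a[fast]=0 → fast++
(s=2,f=8) a[fast]=0 → fast++
(s=2,f=9) a[fast]=0 → fast++
(s=2,f=10) a[fast]=0 → fast++
(s=2,f=11) a[fast]=0 → fast++
(s=2,f=12) a[fast]=0 → fast++

slow=2, fast=13, a=[6, 1, 0, 0, 0, 0, 0, 0, 0, 0, 0, 0, 0, 5, 0, 0]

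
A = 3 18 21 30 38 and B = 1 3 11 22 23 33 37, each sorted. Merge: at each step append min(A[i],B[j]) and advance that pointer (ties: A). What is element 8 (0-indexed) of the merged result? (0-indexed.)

merged[8] = 30

i=0 j=0: A[i]=3>B[j]=1 take 1, j++
i=0 j=1: A[i]=3<=B[j]=3 take 3, i++
i=1 j=1: A[i]=18>B[j]=3 take 3, j++
i=1 j=2: A[i]=18>B[j]=11 take 11, j++
i=1 j=3: A[i]=18<=B[j]=22 take 18, i++
i=2 j=3: A[i]=21<=B[j]=22 take 21, i++
i=3 j=3: A[i]=30>B[j]=22 take 22, j++
i=3 j=4: A[i]=30>B[j]=23 take 23, j++
i=3 j=5: A[i]=30<=B[j]=33 take 30, i++
i=4 j=5: A[i]=38>B[j]=33 take 33, j++
i=4 j=6: A[i]=38>B[j]=37 take 37, j++
i=4 j=7: B done, take A[i]=38, i++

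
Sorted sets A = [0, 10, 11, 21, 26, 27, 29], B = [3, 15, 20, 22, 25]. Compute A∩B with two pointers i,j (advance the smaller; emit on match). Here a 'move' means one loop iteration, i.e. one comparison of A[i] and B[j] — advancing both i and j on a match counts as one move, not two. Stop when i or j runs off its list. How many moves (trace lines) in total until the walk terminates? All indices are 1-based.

9 moves

i=1 j=1: 0<3, i++
i=2 j=1: 10>3, j++
i=2 j=2: 10<15, i++
i=3 j=2: 11<15, i++
i=4 j=2: 21>15, j++
i=4 j=3: 21>20, j++
i=4 j=4: 21<22, i++
i=5 j=4: 26>22, j++
i=5 j=5: 26>25, j++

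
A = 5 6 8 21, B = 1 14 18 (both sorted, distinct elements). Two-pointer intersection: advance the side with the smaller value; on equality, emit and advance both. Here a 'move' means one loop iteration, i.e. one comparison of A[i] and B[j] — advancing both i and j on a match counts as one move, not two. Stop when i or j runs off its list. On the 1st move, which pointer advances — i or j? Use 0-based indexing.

[i=0,j=0] 5>1 → j++

j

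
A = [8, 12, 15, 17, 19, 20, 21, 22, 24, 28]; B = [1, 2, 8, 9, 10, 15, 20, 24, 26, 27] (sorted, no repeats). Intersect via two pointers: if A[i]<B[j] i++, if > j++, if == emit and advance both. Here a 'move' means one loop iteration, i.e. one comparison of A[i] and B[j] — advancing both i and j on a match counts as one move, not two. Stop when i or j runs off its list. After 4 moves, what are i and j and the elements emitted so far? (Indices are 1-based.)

i=2, j=5, emitted=[8]

i=1 j=1: 8>1, j++
i=1 j=2: 8>2, j++
i=1 j=3: 8==8 emit, i++,j++
i=2 j=4: 12>9, j++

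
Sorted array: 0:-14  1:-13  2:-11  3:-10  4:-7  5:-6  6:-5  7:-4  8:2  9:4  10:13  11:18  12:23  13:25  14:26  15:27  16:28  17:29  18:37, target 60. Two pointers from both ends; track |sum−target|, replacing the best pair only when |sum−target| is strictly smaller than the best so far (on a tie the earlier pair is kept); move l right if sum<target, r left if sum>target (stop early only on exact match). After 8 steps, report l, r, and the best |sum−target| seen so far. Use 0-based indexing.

l=0 r=18: -14+37=23 d=37 *, l++
l=1 r=18: -13+37=24 d=36 *, l++
l=2 r=18: -11+37=26 d=34 *, l++
l=3 r=18: -10+37=27 d=33 *, l++
l=4 r=18: -7+37=30 d=30 *, l++
l=5 r=18: -6+37=31 d=29 *, l++
l=6 r=18: -5+37=32 d=28 *, l++
l=7 r=18: -4+37=33 d=27 *, l++

l=8, r=18, best |Δ|=27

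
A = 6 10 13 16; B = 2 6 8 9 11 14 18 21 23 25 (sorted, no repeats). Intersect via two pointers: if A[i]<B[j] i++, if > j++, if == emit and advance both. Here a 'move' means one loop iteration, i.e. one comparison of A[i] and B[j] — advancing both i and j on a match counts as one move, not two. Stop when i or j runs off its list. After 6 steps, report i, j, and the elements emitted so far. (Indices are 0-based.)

i=2, j=5, emitted=[6]

i=0 j=0: 6>2, j++
i=0 j=1: 6==6 emit, i++,j++
i=1 j=2: 10>8, j++
i=1 j=3: 10>9, j++
i=1 j=4: 10<11, i++
i=2 j=4: 13>11, j++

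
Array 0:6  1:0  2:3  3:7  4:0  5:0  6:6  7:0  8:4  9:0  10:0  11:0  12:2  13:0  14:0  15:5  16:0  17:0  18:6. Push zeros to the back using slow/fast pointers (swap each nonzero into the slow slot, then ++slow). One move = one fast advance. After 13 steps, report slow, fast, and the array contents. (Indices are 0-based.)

(s=0,f=0) a[fast]=6≠0 swap→a[0]=6 → slow++,fast++
(s=1,f=1) a[fast]=0 → fast++
(s=1,f=2) a[fast]=3≠0 swap→a[1]=3 → slow++,fast++
(s=2,f=3) a[fast]=7≠0 swap→a[2]=7 → slow++,fast++
(s=3,f=4) a[fast]=0 → fast++
(s=3,f=5) a[fast]=0 → fast++
(s=3,f=6) a[fast]=6≠0 swap→a[3]=6 → slow++,fast++
(s=4,f=7) a[fast]=0 → fast++
(s=4,f=8) a[fast]=4≠0 swap→a[4]=4 → slow++,fast++
(s=5,f=9) a[fast]=0 → fast++
(s=5,f=10) a[fast]=0 → fast++
(s=5,f=11) a[fast]=0 → fast++
(s=5,f=12) a[fast]=2≠0 swap→a[5]=2 → slow++,fast++

slow=6, fast=13, a=[6, 3, 7, 6, 4, 2, 0, 0, 0, 0, 0, 0, 0, 0, 0, 5, 0, 0, 6]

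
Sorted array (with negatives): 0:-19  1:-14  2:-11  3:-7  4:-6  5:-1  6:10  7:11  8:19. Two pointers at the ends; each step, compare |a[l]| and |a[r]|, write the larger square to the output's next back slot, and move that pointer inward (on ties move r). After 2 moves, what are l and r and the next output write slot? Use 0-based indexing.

l=1, r=7, next write slot=6

l=0 r=8: |-19|<=|19| out[8]=361, r--
l=0 r=7: |-19|>|11| out[7]=361, l++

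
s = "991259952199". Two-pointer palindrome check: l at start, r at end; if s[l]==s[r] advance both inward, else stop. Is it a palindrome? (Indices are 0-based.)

[0,11] '9'=='9' → l++,r--
[1,10] '9'=='9' → l++,r--
[2,9] '1'=='1' → l++,r--
[3,8] '2'=='2' → l++,r--
[4,7] '5'=='5' → l++,r--
[5,6] '9'=='9' → l++,r--

palindrome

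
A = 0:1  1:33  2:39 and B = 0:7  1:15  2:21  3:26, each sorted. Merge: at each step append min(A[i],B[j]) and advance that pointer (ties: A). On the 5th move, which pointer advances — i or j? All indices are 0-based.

j

i=0 j=0: A[i]=1<=B[j]=7 take 1, i++
i=1 j=0: A[i]=33>B[j]=7 take 7, j++
i=1 j=1: A[i]=33>B[j]=15 take 15, j++
i=1 j=2: A[i]=33>B[j]=21 take 21, j++
i=1 j=3: A[i]=33>B[j]=26 take 26, j++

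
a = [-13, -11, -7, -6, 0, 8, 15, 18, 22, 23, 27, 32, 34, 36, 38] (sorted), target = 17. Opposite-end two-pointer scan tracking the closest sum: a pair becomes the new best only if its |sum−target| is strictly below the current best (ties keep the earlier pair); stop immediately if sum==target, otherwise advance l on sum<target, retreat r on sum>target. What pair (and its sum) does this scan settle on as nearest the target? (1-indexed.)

l=1 r=15: -13+38=25 d=8 *, r--
l=1 r=14: -13+36=23 d=6 *, r--
l=1 r=13: -13+34=21 d=4 *, r--
l=1 r=12: -13+32=19 d=2 *, r--
l=1 r=11: -13+27=14 d=3, l++
l=2 r=11: -11+27=16 d=1 *, l++
l=3 r=11: -7+27=20 d=3, r--
l=3 r=10: -7+23=16 d=1, l++
l=4 r=10: -6+23=17 d=0 *, stop

pair (-6, 23) with sum 17 (|Δ|=0)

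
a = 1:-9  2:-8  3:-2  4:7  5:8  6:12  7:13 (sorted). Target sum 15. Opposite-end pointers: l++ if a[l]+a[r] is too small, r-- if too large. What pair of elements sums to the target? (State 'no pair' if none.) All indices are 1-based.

(7, 8)

[1,7] -9+13=4 <15 → l++
[2,7] -8+13=5 <15 → l++
[3,7] -2+13=11 <15 → l++
[4,7] 7+13=20 >15 → r--
[4,6] 7+12=19 >15 → r--
[4,5] 7+8=15 → found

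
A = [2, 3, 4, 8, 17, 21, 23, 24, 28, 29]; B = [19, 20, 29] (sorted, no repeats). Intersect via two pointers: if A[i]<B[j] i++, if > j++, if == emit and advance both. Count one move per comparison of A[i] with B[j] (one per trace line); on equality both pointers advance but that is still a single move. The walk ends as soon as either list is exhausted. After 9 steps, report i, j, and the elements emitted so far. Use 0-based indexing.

i=0 j=0: 2<19, i++
i=1 j=0: 3<19, i++
i=2 j=0: 4<19, i++
i=3 j=0: 8<19, i++
i=4 j=0: 17<19, i++
i=5 j=0: 21>19, j++
i=5 j=1: 21>20, j++
i=5 j=2: 21<29, i++
i=6 j=2: 23<29, i++

i=7, j=2, emitted=[]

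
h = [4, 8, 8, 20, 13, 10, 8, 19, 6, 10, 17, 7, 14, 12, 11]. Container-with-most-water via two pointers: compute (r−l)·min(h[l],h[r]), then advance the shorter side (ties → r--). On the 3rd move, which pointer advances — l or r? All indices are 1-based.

l

[1,15] min(4,11)*14=56 best=56 * → l++
[2,15] min(8,11)*13=104 best=104 * → l++
[3,15] min(8,11)*12=96 best=104 → l++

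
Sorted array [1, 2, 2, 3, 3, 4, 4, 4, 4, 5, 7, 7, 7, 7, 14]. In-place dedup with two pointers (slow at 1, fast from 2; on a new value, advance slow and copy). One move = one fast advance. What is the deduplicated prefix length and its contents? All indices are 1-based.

length 7; prefix = [1, 2, 3, 4, 5, 7, 14]

slow=1 fast=2: a[fast]=2≠a[slow]=1 write a[2]=2, slow++,fast++
slow=2 fast=3: a[fast]=2=a[slow] dup, fast++
slow=2 fast=4: a[fast]=3≠a[slow]=2 write a[3]=3, slow++,fast++
slow=3 fast=5: a[fast]=3=a[slow] dup, fast++
slow=3 fast=6: a[fast]=4≠a[slow]=3 write a[4]=4, slow++,fast++
slow=4 fast=7: a[fast]=4=a[slow] dup, fast++
slow=4 fast=8: a[fast]=4=a[slow] dup, fast++
slow=4 fast=9: a[fast]=4=a[slow] dup, fast++
slow=4 fast=10: a[fast]=5≠a[slow]=4 write a[5]=5, slow++,fast++
slow=5 fast=11: a[fast]=7≠a[slow]=5 write a[6]=7, slow++,fast++
slow=6 fast=12: a[fast]=7=a[slow] dup, fast++
slow=6 fast=13: a[fast]=7=a[slow] dup, fast++
slow=6 fast=14: a[fast]=7=a[slow] dup, fast++
slow=6 fast=15: a[fast]=14≠a[slow]=7 write a[7]=14, slow++,fast++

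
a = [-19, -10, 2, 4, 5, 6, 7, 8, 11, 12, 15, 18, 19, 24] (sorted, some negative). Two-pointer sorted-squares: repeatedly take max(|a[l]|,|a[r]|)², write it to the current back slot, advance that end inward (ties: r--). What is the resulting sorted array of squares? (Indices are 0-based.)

[4, 16, 25, 36, 49, 64, 100, 121, 144, 225, 324, 361, 361, 576]

l=0 r=13: |-19|<=|24| out[13]=576, r--
l=0 r=12: |-19|<=|19| out[12]=361, r--
l=0 r=11: |-19|>|18| out[11]=361, l++
l=1 r=11: |-10|<=|18| out[10]=324, r--
l=1 r=10: |-10|<=|15| out[9]=225, r--
l=1 r=9: |-10|<=|12| out[8]=144, r--
l=1 r=8: |-10|<=|11| out[7]=121, r--
l=1 r=7: |-10|>|8| out[6]=100, l++
l=2 r=7: |2|<=|8| out[5]=64, r--
l=2 r=6: |2|<=|7| out[4]=49, r--
l=2 r=5: |2|<=|6| out[3]=36, r--
l=2 r=4: |2|<=|5| out[2]=25, r--
l=2 r=3: |2|<=|4| out[1]=16, r--
l=2 r=2: |2|<=|2| out[0]=4, r--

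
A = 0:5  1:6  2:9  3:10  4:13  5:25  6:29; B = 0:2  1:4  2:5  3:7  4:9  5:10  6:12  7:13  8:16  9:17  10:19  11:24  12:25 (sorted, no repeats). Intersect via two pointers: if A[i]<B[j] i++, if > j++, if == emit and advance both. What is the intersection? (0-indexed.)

intersection = [5, 9, 10, 13, 25]

[i=0,j=0] 5>2 → j++
[i=0,j=1] 5>4 → j++
[i=0,j=2] 5==5 emit → i++,j++
[i=1,j=3] 6<7 → i++
[i=2,j=3] 9>7 → j++
[i=2,j=4] 9==9 emit → i++,j++
[i=3,j=5] 10==10 emit → i++,j++
[i=4,j=6] 13>12 → j++
[i=4,j=7] 13==13 emit → i++,j++
[i=5,j=8] 25>16 → j++
[i=5,j=9] 25>17 → j++
[i=5,j=10] 25>19 → j++
[i=5,j=11] 25>24 → j++
[i=5,j=12] 25==25 emit → i++,j++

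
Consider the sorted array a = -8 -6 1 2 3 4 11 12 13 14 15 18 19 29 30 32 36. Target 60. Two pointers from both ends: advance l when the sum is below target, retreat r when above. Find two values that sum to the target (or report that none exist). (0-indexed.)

[0,16] -8+36=28 <60 → l++
[1,16] -6+36=30 <60 → l++
[2,16] 1+36=37 <60 → l++
[3,16] 2+36=38 <60 → l++
[4,16] 3+36=39 <60 → l++
[5,16] 4+36=40 <60 → l++
[6,16] 11+36=47 <60 → l++
[7,16] 12+36=48 <60 → l++
[8,16] 13+36=49 <60 → l++
[9,16] 14+36=50 <60 → l++
[10,16] 15+36=51 <60 → l++
[11,16] 18+36=54 <60 → l++
[12,16] 19+36=55 <60 → l++
[13,16] 29+36=65 >60 → r--
[13,15] 29+32=61 >60 → r--
[13,14] 29+30=59 <60 → l++

no pair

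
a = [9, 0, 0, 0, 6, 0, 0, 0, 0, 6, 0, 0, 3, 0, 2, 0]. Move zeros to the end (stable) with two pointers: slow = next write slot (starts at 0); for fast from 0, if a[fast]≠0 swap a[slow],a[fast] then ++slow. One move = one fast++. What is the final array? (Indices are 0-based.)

slow=0 fast=0: a[fast]=9≠0 swap→a[0]=9, slow++,fast++
slow=1 fast=1: a[fast]=0, fast++
slow=1 fast=2: a[fast]=0, fast++
slow=1 fast=3: a[fast]=0, fast++
slow=1 fast=4: a[fast]=6≠0 swap→a[1]=6, slow++,fast++
slow=2 fast=5: a[fast]=0, fast++
slow=2 fast=6: a[fast]=0, fast++
slow=2 fast=7: a[fast]=0, fast++
slow=2 fast=8: a[fast]=0, fast++
slow=2 fast=9: a[fast]=6≠0 swap→a[2]=6, slow++,fast++
slow=3 fast=10: a[fast]=0, fast++
slow=3 fast=11: a[fast]=0, fast++
slow=3 fast=12: a[fast]=3≠0 swap→a[3]=3, slow++,fast++
slow=4 fast=13: a[fast]=0, fast++
slow=4 fast=14: a[fast]=2≠0 swap→a[4]=2, slow++,fast++
slow=5 fast=15: a[fast]=0, fast++

[9, 6, 6, 3, 2, 0, 0, 0, 0, 0, 0, 0, 0, 0, 0, 0]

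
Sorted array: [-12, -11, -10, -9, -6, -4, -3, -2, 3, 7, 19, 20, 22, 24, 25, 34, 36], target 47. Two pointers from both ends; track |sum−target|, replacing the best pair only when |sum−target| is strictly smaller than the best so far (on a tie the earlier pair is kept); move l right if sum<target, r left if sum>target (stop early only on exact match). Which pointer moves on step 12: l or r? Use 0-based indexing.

r

[0,16] -12+36=24 d=23 * → l++
[1,16] -11+36=25 d=22 * → l++
[2,16] -10+36=26 d=21 * → l++
[3,16] -9+36=27 d=20 * → l++
[4,16] -6+36=30 d=17 * → l++
[5,16] -4+36=32 d=15 * → l++
[6,16] -3+36=33 d=14 * → l++
[7,16] -2+36=34 d=13 * → l++
[8,16] 3+36=39 d=8 * → l++
[9,16] 7+36=43 d=4 * → l++
[10,16] 19+36=55 d=8 → r--
[10,15] 19+34=53 d=6 → r--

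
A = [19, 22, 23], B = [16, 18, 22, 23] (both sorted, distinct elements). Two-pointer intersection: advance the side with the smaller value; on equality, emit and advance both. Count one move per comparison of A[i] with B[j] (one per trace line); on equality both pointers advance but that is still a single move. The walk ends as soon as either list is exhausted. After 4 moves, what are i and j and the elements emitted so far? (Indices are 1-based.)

i=3, j=4, emitted=[22]

i=1 j=1: 19>16, j++
i=1 j=2: 19>18, j++
i=1 j=3: 19<22, i++
i=2 j=3: 22==22 emit, i++,j++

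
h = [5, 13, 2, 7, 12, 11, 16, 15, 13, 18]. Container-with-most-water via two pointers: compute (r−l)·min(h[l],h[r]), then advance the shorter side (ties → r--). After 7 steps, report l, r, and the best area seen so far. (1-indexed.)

l=8, r=10, best area=104

[1,10] min(5,18)*9=45 best=45 * → l++
[2,10] min(13,18)*8=104 best=104 * → l++
[3,10] min(2,18)*7=14 best=104 → l++
[4,10] min(7,18)*6=42 best=104 → l++
[5,10] min(12,18)*5=60 best=104 → l++
[6,10] min(11,18)*4=44 best=104 → l++
[7,10] min(16,18)*3=48 best=104 → l++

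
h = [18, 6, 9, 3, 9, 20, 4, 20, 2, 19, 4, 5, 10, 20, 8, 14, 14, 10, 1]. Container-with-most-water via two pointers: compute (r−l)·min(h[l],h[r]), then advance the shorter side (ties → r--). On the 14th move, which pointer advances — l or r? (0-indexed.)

l=0 r=18: min(18,1)*18=18 best=18 *, r--
l=0 r=17: min(18,10)*17=170 best=170 *, r--
l=0 r=16: min(18,14)*16=224 best=224 *, r--
l=0 r=15: min(18,14)*15=210 best=224, r--
l=0 r=14: min(18,8)*14=112 best=224, r--
l=0 r=13: min(18,20)*13=234 best=234 *, l++
l=1 r=13: min(6,20)*12=72 best=234, l++
l=2 r=13: min(9,20)*11=99 best=234, l++
l=3 r=13: min(3,20)*10=30 best=234, l++
l=4 r=13: min(9,20)*9=81 best=234, l++
l=5 r=13: min(20,20)*8=160 best=234, r--
l=5 r=12: min(20,10)*7=70 best=234, r--
l=5 r=11: min(20,5)*6=30 best=234, r--
l=5 r=10: min(20,4)*5=20 best=234, r--

r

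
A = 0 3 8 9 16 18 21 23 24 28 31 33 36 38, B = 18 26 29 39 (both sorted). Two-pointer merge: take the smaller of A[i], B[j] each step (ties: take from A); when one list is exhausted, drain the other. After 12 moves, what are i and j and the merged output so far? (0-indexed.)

i=0 j=0: A[i]=0<=B[j]=18 take 0, i++
i=1 j=0: A[i]=3<=B[j]=18 take 3, i++
i=2 j=0: A[i]=8<=B[j]=18 take 8, i++
i=3 j=0: A[i]=9<=B[j]=18 take 9, i++
i=4 j=0: A[i]=16<=B[j]=18 take 16, i++
i=5 j=0: A[i]=18<=B[j]=18 take 18, i++
i=6 j=0: A[i]=21>B[j]=18 take 18, j++
i=6 j=1: A[i]=21<=B[j]=26 take 21, i++
i=7 j=1: A[i]=23<=B[j]=26 take 23, i++
i=8 j=1: A[i]=24<=B[j]=26 take 24, i++
i=9 j=1: A[i]=28>B[j]=26 take 26, j++
i=9 j=2: A[i]=28<=B[j]=29 take 28, i++

i=10, j=2, merged so far=[0, 3, 8, 9, 16, 18, 18, 21, 23, 24, 26, 28]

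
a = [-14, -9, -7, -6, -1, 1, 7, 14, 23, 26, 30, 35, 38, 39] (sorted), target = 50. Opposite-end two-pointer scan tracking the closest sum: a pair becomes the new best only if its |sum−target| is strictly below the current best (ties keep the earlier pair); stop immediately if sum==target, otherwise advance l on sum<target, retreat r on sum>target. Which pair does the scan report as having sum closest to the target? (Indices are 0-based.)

pair (14, 35) with sum 49 (|Δ|=1)

[0,13] -14+39=25 d=25 * → l++
[1,13] -9+39=30 d=20 * → l++
[2,13] -7+39=32 d=18 * → l++
[3,13] -6+39=33 d=17 * → l++
[4,13] -1+39=38 d=12 * → l++
[5,13] 1+39=40 d=10 * → l++
[6,13] 7+39=46 d=4 * → l++
[7,13] 14+39=53 d=3 * → r--
[7,12] 14+38=52 d=2 * → r--
[7,11] 14+35=49 d=1 * → l++
[8,11] 23+35=58 d=8 → r--
[8,10] 23+30=53 d=3 → r--
[8,9] 23+26=49 d=1 → l++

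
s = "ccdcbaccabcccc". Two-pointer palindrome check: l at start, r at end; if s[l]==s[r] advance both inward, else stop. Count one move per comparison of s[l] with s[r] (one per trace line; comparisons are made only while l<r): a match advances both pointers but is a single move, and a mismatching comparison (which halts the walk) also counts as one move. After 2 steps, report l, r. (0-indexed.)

l=0 r=13: 'c'=='c', l++,r--
l=1 r=12: 'c'=='c', l++,r--

l=2, r=11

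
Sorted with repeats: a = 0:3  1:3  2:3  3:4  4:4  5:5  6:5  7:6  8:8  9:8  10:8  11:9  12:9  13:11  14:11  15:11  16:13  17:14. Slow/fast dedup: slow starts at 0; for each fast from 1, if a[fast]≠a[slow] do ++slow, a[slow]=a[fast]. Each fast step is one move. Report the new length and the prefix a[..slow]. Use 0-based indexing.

length 9; prefix = [3, 4, 5, 6, 8, 9, 11, 13, 14]

slow=0 fast=1: a[fast]=3=a[slow] dup, fast++
slow=0 fast=2: a[fast]=3=a[slow] dup, fast++
slow=0 fast=3: a[fast]=4≠a[slow]=3 write a[1]=4, slow++,fast++
slow=1 fast=4: a[fast]=4=a[slow] dup, fast++
slow=1 fast=5: a[fast]=5≠a[slow]=4 write a[2]=5, slow++,fast++
slow=2 fast=6: a[fast]=5=a[slow] dup, fast++
slow=2 fast=7: a[fast]=6≠a[slow]=5 write a[3]=6, slow++,fast++
slow=3 fast=8: a[fast]=8≠a[slow]=6 write a[4]=8, slow++,fast++
slow=4 fast=9: a[fast]=8=a[slow] dup, fast++
slow=4 fast=10: a[fast]=8=a[slow] dup, fast++
slow=4 fast=11: a[fast]=9≠a[slow]=8 write a[5]=9, slow++,fast++
slow=5 fast=12: a[fast]=9=a[slow] dup, fast++
slow=5 fast=13: a[fast]=11≠a[slow]=9 write a[6]=11, slow++,fast++
slow=6 fast=14: a[fast]=11=a[slow] dup, fast++
slow=6 fast=15: a[fast]=11=a[slow] dup, fast++
slow=6 fast=16: a[fast]=13≠a[slow]=11 write a[7]=13, slow++,fast++
slow=7 fast=17: a[fast]=14≠a[slow]=13 write a[8]=14, slow++,fast++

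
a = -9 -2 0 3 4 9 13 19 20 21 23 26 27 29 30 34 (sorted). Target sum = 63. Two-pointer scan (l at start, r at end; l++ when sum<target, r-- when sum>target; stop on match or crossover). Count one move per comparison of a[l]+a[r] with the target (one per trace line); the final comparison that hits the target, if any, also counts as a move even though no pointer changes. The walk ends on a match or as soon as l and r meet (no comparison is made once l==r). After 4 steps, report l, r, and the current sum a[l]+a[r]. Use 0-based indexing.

l=4, r=15, sum=38

l=0 r=15: -9+34=25 <63, l++
l=1 r=15: -2+34=32 <63, l++
l=2 r=15: 0+34=34 <63, l++
l=3 r=15: 3+34=37 <63, l++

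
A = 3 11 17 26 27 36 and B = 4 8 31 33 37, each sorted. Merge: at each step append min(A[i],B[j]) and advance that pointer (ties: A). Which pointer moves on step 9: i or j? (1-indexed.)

j

i=1 j=1: A[i]=3<=B[j]=4 take 3, i++
i=2 j=1: A[i]=11>B[j]=4 take 4, j++
i=2 j=2: A[i]=11>B[j]=8 take 8, j++
i=2 j=3: A[i]=11<=B[j]=31 take 11, i++
i=3 j=3: A[i]=17<=B[j]=31 take 17, i++
i=4 j=3: A[i]=26<=B[j]=31 take 26, i++
i=5 j=3: A[i]=27<=B[j]=31 take 27, i++
i=6 j=3: A[i]=36>B[j]=31 take 31, j++
i=6 j=4: A[i]=36>B[j]=33 take 33, j++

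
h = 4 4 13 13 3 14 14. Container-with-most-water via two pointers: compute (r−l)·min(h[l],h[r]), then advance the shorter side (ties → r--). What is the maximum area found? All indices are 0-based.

max area = 52

l=0 r=6: min(4,14)*6=24 best=24 *, l++
l=1 r=6: min(4,14)*5=20 best=24, l++
l=2 r=6: min(13,14)*4=52 best=52 *, l++
l=3 r=6: min(13,14)*3=39 best=52, l++
l=4 r=6: min(3,14)*2=6 best=52, l++
l=5 r=6: min(14,14)*1=14 best=52, r--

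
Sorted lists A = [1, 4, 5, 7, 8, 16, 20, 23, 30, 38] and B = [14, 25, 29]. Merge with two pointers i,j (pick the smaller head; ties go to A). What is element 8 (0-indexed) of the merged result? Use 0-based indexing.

i=0 j=0: A[i]=1<=B[j]=14 take 1, i++
i=1 j=0: A[i]=4<=B[j]=14 take 4, i++
i=2 j=0: A[i]=5<=B[j]=14 take 5, i++
i=3 j=0: A[i]=7<=B[j]=14 take 7, i++
i=4 j=0: A[i]=8<=B[j]=14 take 8, i++
i=5 j=0: A[i]=16>B[j]=14 take 14, j++
i=5 j=1: A[i]=16<=B[j]=25 take 16, i++
i=6 j=1: A[i]=20<=B[j]=25 take 20, i++
i=7 j=1: A[i]=23<=B[j]=25 take 23, i++
i=8 j=1: A[i]=30>B[j]=25 take 25, j++
i=8 j=2: A[i]=30>B[j]=29 take 29, j++
i=8 j=3: B done, take A[i]=30, i++
i=9 j=3: B done, take A[i]=38, i++

merged[8] = 23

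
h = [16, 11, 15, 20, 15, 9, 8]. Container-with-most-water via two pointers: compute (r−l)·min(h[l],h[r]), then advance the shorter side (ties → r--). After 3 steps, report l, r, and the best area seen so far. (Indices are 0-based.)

[0,6] min(16,8)*6=48 best=48 * → r--
[0,5] min(16,9)*5=45 best=48 → r--
[0,4] min(16,15)*4=60 best=60 * → r--

l=0, r=3, best area=60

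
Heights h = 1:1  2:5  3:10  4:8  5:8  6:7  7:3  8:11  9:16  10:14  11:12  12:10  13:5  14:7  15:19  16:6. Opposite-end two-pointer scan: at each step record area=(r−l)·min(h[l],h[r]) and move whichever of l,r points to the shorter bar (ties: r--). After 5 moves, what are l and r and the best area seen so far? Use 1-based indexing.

l=1 r=16: min(1,6)*15=15 best=15 *, l++
l=2 r=16: min(5,6)*14=70 best=70 *, l++
l=3 r=16: min(10,6)*13=78 best=78 *, r--
l=3 r=15: min(10,19)*12=120 best=120 *, l++
l=4 r=15: min(8,19)*11=88 best=120, l++

l=5, r=15, best area=120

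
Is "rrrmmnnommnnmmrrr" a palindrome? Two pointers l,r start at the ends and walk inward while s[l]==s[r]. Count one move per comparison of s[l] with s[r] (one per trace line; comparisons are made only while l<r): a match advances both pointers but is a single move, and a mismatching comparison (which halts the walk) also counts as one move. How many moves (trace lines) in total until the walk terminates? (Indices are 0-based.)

[0,16] 'r'=='r' → l++,r--
[1,15] 'r'=='r' → l++,r--
[2,14] 'r'=='r' → l++,r--
[3,13] 'm'=='m' → l++,r--
[4,12] 'm'=='m' → l++,r--
[5,11] 'n'=='n' → l++,r--
[6,10] 'n'=='n' → l++,r--
[7,9] 'o'!='m' → stop

8 moves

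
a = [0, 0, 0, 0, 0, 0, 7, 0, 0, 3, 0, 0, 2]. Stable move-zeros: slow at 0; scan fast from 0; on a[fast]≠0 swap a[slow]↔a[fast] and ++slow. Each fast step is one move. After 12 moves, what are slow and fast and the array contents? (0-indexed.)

slow=0 fast=0: a[fast]=0, fast++
slow=0 fast=1: a[fast]=0, fast++
slow=0 fast=2: a[fast]=0, fast++
slow=0 fast=3: a[fast]=0, fast++
slow=0 fast=4: a[fast]=0, fast++
slow=0 fast=5: a[fast]=0, fast++
slow=0 fast=6: a[fast]=7≠0 swap→a[0]=7, slow++,fast++
slow=1 fast=7: a[fast]=0, fast++
slow=1 fast=8: a[fast]=0, fast++
slow=1 fast=9: a[fast]=3≠0 swap→a[1]=3, slow++,fast++
slow=2 fast=10: a[fast]=0, fast++
slow=2 fast=11: a[fast]=0, fast++

slow=2, fast=12, a=[7, 3, 0, 0, 0, 0, 0, 0, 0, 0, 0, 0, 2]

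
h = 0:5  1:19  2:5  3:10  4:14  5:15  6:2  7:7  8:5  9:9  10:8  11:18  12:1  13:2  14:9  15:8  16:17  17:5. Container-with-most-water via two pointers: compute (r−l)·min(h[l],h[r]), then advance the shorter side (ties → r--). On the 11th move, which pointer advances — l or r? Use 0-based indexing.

[0,17] min(5,5)*17=85 best=85 * → r--
[0,16] min(5,17)*16=80 best=85 → l++
[1,16] min(19,17)*15=255 best=255 * → r--
[1,15] min(19,8)*14=112 best=255 → r--
[1,14] min(19,9)*13=117 best=255 → r--
[1,13] min(19,2)*12=24 best=255 → r--
[1,12] min(19,1)*11=11 best=255 → r--
[1,11] min(19,18)*10=180 best=255 → r--
[1,10] min(19,8)*9=72 best=255 → r--
[1,9] min(19,9)*8=72 best=255 → r--
[1,8] min(19,5)*7=35 best=255 → r--

r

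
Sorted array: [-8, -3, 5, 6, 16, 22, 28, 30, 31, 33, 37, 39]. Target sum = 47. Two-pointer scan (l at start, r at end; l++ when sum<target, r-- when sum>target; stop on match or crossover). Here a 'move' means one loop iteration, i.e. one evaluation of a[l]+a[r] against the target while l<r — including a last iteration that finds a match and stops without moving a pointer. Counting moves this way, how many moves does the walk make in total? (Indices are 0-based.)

8 moves

l=0 r=11: -8+39=31 <47, l++
l=1 r=11: -3+39=36 <47, l++
l=2 r=11: 5+39=44 <47, l++
l=3 r=11: 6+39=45 <47, l++
l=4 r=11: 16+39=55 >47, r--
l=4 r=10: 16+37=53 >47, r--
l=4 r=9: 16+33=49 >47, r--
l=4 r=8: 16+31=47, found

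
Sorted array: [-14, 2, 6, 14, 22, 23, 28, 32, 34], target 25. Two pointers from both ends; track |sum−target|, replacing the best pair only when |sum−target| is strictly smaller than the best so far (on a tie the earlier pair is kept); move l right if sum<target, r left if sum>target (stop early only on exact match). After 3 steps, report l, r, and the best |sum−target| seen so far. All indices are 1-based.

l=2, r=7, best |Δ|=5

l=1 r=9: -14+34=20 d=5 *, l++
l=2 r=9: 2+34=36 d=11, r--
l=2 r=8: 2+32=34 d=9, r--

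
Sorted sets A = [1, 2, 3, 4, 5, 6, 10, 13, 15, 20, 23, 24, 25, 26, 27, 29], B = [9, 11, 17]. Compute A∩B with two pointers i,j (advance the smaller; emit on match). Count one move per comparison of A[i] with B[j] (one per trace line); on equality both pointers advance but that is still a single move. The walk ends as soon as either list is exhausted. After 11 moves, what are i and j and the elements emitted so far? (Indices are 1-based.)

i=10, j=3, emitted=[]

[i=1,j=1] 1<9 → i++
[i=2,j=1] 2<9 → i++
[i=3,j=1] 3<9 → i++
[i=4,j=1] 4<9 → i++
[i=5,j=1] 5<9 → i++
[i=6,j=1] 6<9 → i++
[i=7,j=1] 10>9 → j++
[i=7,j=2] 10<11 → i++
[i=8,j=2] 13>11 → j++
[i=8,j=3] 13<17 → i++
[i=9,j=3] 15<17 → i++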